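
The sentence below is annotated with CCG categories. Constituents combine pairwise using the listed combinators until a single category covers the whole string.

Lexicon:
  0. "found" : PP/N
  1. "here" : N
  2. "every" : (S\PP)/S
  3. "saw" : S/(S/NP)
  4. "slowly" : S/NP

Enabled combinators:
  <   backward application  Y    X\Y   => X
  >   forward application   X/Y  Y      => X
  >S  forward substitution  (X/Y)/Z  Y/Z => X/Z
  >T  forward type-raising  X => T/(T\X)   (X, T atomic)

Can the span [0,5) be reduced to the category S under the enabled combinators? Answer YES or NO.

YES

[0,5] S   <
  [0,2] PP   >
    [0,1] "found" : PP/N
    [1,2] "here" : N
  [2,5] S\PP   >
    [2,3] "every" : (S\PP)/S
    [3,5] S   >
      [3,4] "saw" : S/(S/NP)
      [4,5] "slowly" : S/NP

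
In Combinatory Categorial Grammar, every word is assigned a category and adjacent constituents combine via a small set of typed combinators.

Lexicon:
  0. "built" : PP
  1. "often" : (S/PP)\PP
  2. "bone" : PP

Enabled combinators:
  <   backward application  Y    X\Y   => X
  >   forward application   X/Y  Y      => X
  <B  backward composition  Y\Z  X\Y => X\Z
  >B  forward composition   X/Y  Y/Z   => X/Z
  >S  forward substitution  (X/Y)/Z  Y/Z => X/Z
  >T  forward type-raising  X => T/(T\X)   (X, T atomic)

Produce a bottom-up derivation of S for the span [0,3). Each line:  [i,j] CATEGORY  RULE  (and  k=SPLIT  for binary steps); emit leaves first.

[0,3] S   >
  [0,2] S/PP   <
    [0,1] "built" : PP
    [1,2] "often" : (S/PP)\PP
  [2,3] "bone" : PP

[0,1] PP  lex  "built"
[1,2] (S/PP)\PP  lex  "often"
[0,2] S/PP  <  k=1
[2,3] PP  lex  "bone"
[0,3] S  >  k=2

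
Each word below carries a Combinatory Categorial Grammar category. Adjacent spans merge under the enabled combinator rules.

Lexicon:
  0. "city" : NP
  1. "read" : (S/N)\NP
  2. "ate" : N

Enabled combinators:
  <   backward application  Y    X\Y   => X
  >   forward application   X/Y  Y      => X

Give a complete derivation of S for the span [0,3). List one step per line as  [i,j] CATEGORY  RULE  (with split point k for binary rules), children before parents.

[0,3] S   >
  [0,2] S/N   <
    [0,1] "city" : NP
    [1,2] "read" : (S/N)\NP
  [2,3] "ate" : N

[0,1] NP  lex  "city"
[1,2] (S/N)\NP  lex  "read"
[0,2] S/N  <  k=1
[2,3] N  lex  "ate"
[0,3] S  >  k=2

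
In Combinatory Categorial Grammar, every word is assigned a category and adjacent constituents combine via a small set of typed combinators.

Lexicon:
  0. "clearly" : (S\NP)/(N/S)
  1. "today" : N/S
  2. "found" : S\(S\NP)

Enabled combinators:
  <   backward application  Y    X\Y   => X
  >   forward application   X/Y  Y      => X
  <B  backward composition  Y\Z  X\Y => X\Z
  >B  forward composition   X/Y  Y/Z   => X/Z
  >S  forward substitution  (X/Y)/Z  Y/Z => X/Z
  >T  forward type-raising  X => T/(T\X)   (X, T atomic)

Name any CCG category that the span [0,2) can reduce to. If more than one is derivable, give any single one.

S\NP

[0,3] S   <
  [0,2] S\NP   >
    [0,1] "clearly" : (S\NP)/(N/S)
    [1,2] "today" : N/S
  [2,3] "found" : S\(S\NP)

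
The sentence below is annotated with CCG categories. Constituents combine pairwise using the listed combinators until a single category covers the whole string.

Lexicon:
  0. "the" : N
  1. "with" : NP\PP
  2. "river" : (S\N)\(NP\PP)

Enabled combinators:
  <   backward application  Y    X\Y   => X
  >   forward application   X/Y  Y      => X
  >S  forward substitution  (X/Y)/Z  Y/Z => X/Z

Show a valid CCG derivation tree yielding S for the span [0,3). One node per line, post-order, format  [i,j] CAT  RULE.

[0,1] N  lex  "the"
[1,2] NP\PP  lex  "with"
[2,3] (S\N)\(NP\PP)  lex  "river"
[1,3] S\N  <  k=2
[0,3] S  <  k=1

[0,3] S   <
  [0,1] "the" : N
  [1,3] S\N   <
    [1,2] "with" : NP\PP
    [2,3] "river" : (S\N)\(NP\PP)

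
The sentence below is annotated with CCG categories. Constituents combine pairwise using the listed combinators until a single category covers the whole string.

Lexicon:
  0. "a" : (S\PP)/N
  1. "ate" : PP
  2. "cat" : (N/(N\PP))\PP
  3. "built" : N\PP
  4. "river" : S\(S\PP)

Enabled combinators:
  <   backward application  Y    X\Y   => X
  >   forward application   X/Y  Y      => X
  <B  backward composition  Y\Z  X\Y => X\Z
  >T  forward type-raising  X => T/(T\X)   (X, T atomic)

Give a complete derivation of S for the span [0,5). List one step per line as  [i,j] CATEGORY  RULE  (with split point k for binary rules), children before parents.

[0,5] S   <
  [0,4] S\PP   >
    [0,1] "a" : (S\PP)/N
    [1,4] N   >
      [1,3] N/(N\PP)   <
        [1,2] "ate" : PP
        [2,3] "cat" : (N/(N\PP))\PP
      [3,4] "built" : N\PP
  [4,5] "river" : S\(S\PP)

[0,1] (S\PP)/N  lex  "a"
[1,2] PP  lex  "ate"
[2,3] (N/(N\PP))\PP  lex  "cat"
[1,3] N/(N\PP)  <  k=2
[3,4] N\PP  lex  "built"
[1,4] N  >  k=3
[0,4] S\PP  >  k=1
[4,5] S\(S\PP)  lex  "river"
[0,5] S  <  k=4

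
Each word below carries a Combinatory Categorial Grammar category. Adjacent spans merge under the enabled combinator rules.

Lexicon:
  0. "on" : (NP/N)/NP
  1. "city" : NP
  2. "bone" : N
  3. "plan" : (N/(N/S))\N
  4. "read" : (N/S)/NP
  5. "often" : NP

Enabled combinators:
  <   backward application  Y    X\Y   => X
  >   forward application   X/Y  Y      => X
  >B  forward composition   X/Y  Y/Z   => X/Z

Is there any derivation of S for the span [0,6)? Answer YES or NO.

NO

(NP/N)/NP NP N (N/(N/S))\N (N/S)/NP NP
CKY chart[0,6] = {NP}; S ∉ chart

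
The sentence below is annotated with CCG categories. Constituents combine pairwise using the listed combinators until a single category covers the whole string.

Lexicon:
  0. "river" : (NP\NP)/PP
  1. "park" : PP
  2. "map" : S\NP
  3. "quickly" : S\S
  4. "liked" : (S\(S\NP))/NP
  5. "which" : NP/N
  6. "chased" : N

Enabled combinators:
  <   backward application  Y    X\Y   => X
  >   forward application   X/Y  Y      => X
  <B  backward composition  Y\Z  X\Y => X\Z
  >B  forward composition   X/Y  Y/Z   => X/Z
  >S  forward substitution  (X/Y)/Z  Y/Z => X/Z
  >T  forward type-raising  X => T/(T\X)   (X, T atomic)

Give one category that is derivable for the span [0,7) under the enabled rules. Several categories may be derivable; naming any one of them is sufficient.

S

[0,7] S   <
  [0,4] S\NP   <B
    [0,2] NP\NP   >
      [0,1] "river" : (NP\NP)/PP
      [1,2] "park" : PP
    [2,4] S\NP   <B
      [2,3] "map" : S\NP
      [3,4] "quickly" : S\S
  [4,7] S\(S\NP)   >
    [4,5] "liked" : (S\(S\NP))/NP
    [5,7] NP   >
      [5,6] "which" : NP/N
      [6,7] "chased" : N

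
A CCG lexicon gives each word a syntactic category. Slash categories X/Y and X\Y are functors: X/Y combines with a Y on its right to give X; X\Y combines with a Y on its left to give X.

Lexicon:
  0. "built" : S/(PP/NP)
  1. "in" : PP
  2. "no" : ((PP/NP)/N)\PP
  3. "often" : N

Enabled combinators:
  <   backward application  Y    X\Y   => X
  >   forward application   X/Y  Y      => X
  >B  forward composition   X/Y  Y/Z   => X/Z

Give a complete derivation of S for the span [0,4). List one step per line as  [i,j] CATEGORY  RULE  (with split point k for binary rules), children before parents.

[0,1] S/(PP/NP)  lex  "built"
[1,2] PP  lex  "in"
[2,3] ((PP/NP)/N)\PP  lex  "no"
[1,3] (PP/NP)/N  <  k=2
[3,4] N  lex  "often"
[1,4] PP/NP  >  k=3
[0,4] S  >  k=1

[0,4] S   >
  [0,1] "built" : S/(PP/NP)
  [1,4] PP/NP   >
    [1,3] (PP/NP)/N   <
      [1,2] "in" : PP
      [2,3] "no" : ((PP/NP)/N)\PP
    [3,4] "often" : N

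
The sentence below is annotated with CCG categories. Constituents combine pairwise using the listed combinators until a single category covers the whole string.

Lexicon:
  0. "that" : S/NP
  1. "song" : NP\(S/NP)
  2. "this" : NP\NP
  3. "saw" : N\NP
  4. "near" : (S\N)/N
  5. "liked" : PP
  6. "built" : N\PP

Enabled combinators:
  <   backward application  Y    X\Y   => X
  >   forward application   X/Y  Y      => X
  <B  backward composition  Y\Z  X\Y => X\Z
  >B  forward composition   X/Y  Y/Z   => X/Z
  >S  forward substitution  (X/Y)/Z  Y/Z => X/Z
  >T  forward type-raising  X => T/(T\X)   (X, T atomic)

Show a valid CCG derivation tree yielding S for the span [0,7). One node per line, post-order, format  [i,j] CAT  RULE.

[0,1] S/NP  lex  "that"
[1,2] NP\(S/NP)  lex  "song"
[0,2] NP  <  k=1
[2,3] NP\NP  lex  "this"
[3,4] N\NP  lex  "saw"
[2,4] N\NP  <B  k=3
[0,4] N  <  k=2
[4,5] (S\N)/N  lex  "near"
[5,6] PP  lex  "liked"
[6,7] N\PP  lex  "built"
[5,7] N  <  k=6
[4,7] S\N  >  k=5
[0,7] S  <  k=4

[0,7] S   <
  [0,4] N   <
    [0,2] NP   <
      [0,1] "that" : S/NP
      [1,2] "song" : NP\(S/NP)
    [2,4] N\NP   <B
      [2,3] "this" : NP\NP
      [3,4] "saw" : N\NP
  [4,7] S\N   >
    [4,5] "near" : (S\N)/N
    [5,7] N   <
      [5,6] "liked" : PP
      [6,7] "built" : N\PP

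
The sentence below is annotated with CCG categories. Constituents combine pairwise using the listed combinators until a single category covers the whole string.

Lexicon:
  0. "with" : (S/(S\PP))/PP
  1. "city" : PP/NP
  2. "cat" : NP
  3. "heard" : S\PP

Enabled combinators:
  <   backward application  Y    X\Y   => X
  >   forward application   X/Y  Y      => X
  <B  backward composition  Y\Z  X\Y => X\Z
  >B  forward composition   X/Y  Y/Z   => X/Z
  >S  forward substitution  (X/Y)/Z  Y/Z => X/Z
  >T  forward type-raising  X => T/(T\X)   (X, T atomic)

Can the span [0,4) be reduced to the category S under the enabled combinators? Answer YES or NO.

YES

[0,4] S   >
  [0,3] S/(S\PP)   >
    [0,1] "with" : (S/(S\PP))/PP
    [1,3] PP   >
      [1,2] "city" : PP/NP
      [2,3] "cat" : NP
  [3,4] "heard" : S\PP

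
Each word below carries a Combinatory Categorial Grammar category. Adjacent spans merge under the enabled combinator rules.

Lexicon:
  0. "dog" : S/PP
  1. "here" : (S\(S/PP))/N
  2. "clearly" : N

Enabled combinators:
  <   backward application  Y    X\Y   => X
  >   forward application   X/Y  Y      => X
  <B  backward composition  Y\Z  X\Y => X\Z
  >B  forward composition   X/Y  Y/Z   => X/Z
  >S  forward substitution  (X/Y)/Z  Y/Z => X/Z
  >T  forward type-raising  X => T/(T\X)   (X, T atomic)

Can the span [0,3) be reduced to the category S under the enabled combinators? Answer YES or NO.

YES

[0,3] S   <
  [0,1] "dog" : S/PP
  [1,3] S\(S/PP)   >
    [1,2] "here" : (S\(S/PP))/N
    [2,3] "clearly" : N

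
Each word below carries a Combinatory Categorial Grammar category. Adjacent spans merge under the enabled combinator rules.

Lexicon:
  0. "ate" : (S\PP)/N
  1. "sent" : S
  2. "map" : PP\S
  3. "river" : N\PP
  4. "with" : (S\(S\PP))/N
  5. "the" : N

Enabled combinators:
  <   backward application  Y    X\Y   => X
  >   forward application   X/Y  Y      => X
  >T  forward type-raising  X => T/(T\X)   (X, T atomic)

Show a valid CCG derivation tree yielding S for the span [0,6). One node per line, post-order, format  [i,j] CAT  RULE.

[0,1] (S\PP)/N  lex  "ate"
[1,2] S  lex  "sent"
[2,3] PP\S  lex  "map"
[1,3] PP  <  k=2
[3,4] N\PP  lex  "river"
[1,4] N  <  k=3
[0,4] S\PP  >  k=1
[4,5] (S\(S\PP))/N  lex  "with"
[5,6] N  lex  "the"
[4,6] S\(S\PP)  >  k=5
[0,6] S  <  k=4

[0,6] S   <
  [0,4] S\PP   >
    [0,1] "ate" : (S\PP)/N
    [1,4] N   <
      [1,3] PP   <
        [1,2] "sent" : S
        [2,3] "map" : PP\S
      [3,4] "river" : N\PP
  [4,6] S\(S\PP)   >
    [4,5] "with" : (S\(S\PP))/N
    [5,6] "the" : N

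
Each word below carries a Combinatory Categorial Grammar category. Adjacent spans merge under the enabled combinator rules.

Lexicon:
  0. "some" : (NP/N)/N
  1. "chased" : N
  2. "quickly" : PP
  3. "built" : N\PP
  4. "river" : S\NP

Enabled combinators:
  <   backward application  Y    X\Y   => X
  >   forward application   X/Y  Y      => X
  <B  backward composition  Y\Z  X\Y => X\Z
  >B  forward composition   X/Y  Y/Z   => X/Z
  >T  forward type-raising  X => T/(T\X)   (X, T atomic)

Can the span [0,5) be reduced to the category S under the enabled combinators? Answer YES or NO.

YES

[0,5] S   <
  [0,4] NP   >
    [0,2] NP/N   >
      [0,1] "some" : (NP/N)/N
      [1,2] "chased" : N
    [2,4] N   <
      [2,3] "quickly" : PP
      [3,4] "built" : N\PP
  [4,5] "river" : S\NP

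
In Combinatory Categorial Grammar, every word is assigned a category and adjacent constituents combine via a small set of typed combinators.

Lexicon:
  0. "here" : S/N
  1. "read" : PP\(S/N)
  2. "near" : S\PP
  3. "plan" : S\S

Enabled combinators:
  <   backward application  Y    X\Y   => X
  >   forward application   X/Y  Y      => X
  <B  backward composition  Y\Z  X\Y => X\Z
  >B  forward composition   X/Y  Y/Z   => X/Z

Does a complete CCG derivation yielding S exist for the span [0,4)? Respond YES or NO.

YES

[0,4] S   <
  [0,2] PP   <
    [0,1] "here" : S/N
    [1,2] "read" : PP\(S/N)
  [2,4] S\PP   <B
    [2,3] "near" : S\PP
    [3,4] "plan" : S\S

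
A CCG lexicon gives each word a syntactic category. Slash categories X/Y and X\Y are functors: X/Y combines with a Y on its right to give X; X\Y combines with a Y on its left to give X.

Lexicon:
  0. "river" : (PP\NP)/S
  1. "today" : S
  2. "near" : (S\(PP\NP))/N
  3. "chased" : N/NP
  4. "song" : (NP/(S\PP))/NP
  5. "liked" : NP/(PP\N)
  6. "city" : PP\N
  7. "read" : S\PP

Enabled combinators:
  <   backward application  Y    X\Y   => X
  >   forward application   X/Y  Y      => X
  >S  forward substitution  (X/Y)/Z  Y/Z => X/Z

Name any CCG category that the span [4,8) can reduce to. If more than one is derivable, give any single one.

[0,8] S   <
  [0,2] PP\NP   >
    [0,1] "river" : (PP\NP)/S
    [1,2] "today" : S
  [2,8] S\(PP\NP)   >
    [2,3] "near" : (S\(PP\NP))/N
    [3,8] N   >
      [3,4] "chased" : N/NP
      [4,8] NP   >
        [4,7] NP/(S\PP)   >
          [4,5] "song" : (NP/(S\PP))/NP
          [5,7] NP   >
            [5,6] "liked" : NP/(PP\N)
            [6,7] "city" : PP\N
        [7,8] "read" : S\PP

NP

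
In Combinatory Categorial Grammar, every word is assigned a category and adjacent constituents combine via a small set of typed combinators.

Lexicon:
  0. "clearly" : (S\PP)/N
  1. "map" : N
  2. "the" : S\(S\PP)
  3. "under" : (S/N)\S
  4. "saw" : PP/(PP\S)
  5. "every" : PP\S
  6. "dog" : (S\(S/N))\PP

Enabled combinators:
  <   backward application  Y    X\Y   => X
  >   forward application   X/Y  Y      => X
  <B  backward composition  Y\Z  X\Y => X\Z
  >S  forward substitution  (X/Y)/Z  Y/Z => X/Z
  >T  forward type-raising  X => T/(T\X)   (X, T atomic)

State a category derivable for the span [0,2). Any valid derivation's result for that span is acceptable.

[0,7] S   <
  [0,4] S/N   <
    [0,3] S   <
      [0,2] S\PP   >
        [0,1] "clearly" : (S\PP)/N
        [1,2] "map" : N
      [2,3] "the" : S\(S\PP)
    [3,4] "under" : (S/N)\S
  [4,7] S\(S/N)   <
    [4,6] PP   >
      [4,5] "saw" : PP/(PP\S)
      [5,6] "every" : PP\S
    [6,7] "dog" : (S\(S/N))\PP

S\PP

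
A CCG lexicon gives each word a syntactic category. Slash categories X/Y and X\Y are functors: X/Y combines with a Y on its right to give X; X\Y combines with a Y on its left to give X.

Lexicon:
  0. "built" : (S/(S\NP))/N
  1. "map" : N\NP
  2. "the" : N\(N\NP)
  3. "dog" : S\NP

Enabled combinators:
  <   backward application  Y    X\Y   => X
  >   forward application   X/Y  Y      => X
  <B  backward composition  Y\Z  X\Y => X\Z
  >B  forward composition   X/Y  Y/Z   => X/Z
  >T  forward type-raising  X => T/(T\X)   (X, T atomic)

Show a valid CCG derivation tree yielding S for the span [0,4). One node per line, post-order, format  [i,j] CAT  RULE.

[0,1] (S/(S\NP))/N  lex  "built"
[1,2] N\NP  lex  "map"
[2,3] N\(N\NP)  lex  "the"
[1,3] N  <  k=2
[0,3] S/(S\NP)  >  k=1
[3,4] S\NP  lex  "dog"
[0,4] S  >  k=3

[0,4] S   >
  [0,3] S/(S\NP)   >
    [0,1] "built" : (S/(S\NP))/N
    [1,3] N   <
      [1,2] "map" : N\NP
      [2,3] "the" : N\(N\NP)
  [3,4] "dog" : S\NP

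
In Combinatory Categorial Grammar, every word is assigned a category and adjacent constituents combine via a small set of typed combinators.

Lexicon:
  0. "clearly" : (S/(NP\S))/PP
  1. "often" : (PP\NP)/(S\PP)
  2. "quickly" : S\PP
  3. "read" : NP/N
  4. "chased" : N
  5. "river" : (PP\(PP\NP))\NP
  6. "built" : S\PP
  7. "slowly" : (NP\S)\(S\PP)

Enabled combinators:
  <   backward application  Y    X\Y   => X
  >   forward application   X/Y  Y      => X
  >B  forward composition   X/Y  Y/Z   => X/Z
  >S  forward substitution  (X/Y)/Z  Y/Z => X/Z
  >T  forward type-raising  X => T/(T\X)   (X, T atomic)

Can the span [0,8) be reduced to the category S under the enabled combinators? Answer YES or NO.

YES

[0,8] S   >
  [0,6] S/(NP\S)   >
    [0,1] "clearly" : (S/(NP\S))/PP
    [1,6] PP   <
      [1,3] PP\NP   >
        [1,2] "often" : (PP\NP)/(S\PP)
        [2,3] "quickly" : S\PP
      [3,6] PP\(PP\NP)   <
        [3,5] NP   >
          [3,4] "read" : NP/N
          [4,5] "chased" : N
        [5,6] "river" : (PP\(PP\NP))\NP
  [6,8] NP\S   <
    [6,7] "built" : S\PP
    [7,8] "slowly" : (NP\S)\(S\PP)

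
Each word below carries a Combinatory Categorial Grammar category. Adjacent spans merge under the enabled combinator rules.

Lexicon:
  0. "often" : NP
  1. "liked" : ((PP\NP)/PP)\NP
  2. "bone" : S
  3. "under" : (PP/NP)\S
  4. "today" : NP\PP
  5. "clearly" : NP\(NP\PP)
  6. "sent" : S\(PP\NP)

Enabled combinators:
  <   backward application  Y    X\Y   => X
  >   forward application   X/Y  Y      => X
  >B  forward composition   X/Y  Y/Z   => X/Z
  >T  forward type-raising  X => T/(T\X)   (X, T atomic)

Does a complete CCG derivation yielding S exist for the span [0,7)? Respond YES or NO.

YES

[0,7] S   <
  [0,6] PP\NP   >
    [0,2] (PP\NP)/PP   <
      [0,1] "often" : NP
      [1,2] "liked" : ((PP\NP)/PP)\NP
    [2,6] PP   >
      [2,4] PP/NP   <
        [2,3] "bone" : S
        [3,4] "under" : (PP/NP)\S
      [4,6] NP   <
        [4,5] "today" : NP\PP
        [5,6] "clearly" : NP\(NP\PP)
  [6,7] "sent" : S\(PP\NP)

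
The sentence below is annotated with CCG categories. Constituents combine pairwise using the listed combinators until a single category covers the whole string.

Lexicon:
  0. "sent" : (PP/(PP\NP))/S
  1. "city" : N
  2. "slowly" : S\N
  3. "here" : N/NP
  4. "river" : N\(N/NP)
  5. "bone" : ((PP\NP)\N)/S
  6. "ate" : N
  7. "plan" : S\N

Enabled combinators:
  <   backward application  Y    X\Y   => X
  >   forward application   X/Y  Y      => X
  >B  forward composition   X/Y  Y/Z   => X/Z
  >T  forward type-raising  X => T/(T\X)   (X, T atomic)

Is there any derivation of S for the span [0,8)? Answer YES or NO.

(PP/(PP\NP))/S N S\N N/NP N\(N/NP) ((PP\NP)\N)/S N S\N
CKY chart[0,8] = {N/(N\PP), NP/(NP\PP), PP, PP/(PP\PP), S/(S\PP)}; S ∉ chart

NO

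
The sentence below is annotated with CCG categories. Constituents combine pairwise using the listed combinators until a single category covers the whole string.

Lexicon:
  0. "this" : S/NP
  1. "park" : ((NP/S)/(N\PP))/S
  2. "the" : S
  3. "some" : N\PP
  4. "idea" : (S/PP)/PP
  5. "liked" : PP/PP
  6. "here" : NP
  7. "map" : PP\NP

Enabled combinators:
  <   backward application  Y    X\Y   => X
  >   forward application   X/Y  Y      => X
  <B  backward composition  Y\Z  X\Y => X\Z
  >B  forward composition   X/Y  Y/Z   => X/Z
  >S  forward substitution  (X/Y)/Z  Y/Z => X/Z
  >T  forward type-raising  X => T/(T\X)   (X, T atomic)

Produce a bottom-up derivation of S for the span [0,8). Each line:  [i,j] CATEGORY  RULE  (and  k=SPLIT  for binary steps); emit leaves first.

[0,8] S   >
  [0,1] "this" : S/NP
  [1,8] NP   >
    [1,6] NP/PP   >B
      [1,4] NP/S   >
        [1,3] (NP/S)/(N\PP)   >
          [1,2] "park" : ((NP/S)/(N\PP))/S
          [2,3] "the" : S
        [3,4] "some" : N\PP
      [4,6] S/PP   >S
        [4,5] "idea" : (S/PP)/PP
        [5,6] "liked" : PP/PP
    [6,8] PP   >
      [6,7] PP/(PP\NP)   >T
        [6,7] "here" : NP
      [7,8] "map" : PP\NP

[0,1] S/NP  lex  "this"
[1,2] ((NP/S)/(N\PP))/S  lex  "park"
[2,3] S  lex  "the"
[1,3] (NP/S)/(N\PP)  >  k=2
[3,4] N\PP  lex  "some"
[1,4] NP/S  >  k=3
[4,5] (S/PP)/PP  lex  "idea"
[5,6] PP/PP  lex  "liked"
[4,6] S/PP  >S  k=5
[1,6] NP/PP  >B  k=4
[6,7] NP  lex  "here"
[6,7] PP/(PP\NP)  >T
[7,8] PP\NP  lex  "map"
[6,8] PP  >  k=7
[1,8] NP  >  k=6
[0,8] S  >  k=1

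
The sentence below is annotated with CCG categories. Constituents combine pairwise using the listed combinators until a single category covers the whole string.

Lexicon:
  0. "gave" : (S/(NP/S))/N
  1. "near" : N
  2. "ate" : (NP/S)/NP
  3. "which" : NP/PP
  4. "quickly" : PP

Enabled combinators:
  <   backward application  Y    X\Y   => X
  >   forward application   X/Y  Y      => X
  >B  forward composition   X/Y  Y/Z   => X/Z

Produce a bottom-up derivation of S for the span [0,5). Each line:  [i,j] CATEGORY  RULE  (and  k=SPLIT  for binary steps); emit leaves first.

[0,1] (S/(NP/S))/N  lex  "gave"
[1,2] N  lex  "near"
[0,2] S/(NP/S)  >  k=1
[2,3] (NP/S)/NP  lex  "ate"
[0,3] S/NP  >B  k=2
[3,4] NP/PP  lex  "which"
[4,5] PP  lex  "quickly"
[3,5] NP  >  k=4
[0,5] S  >  k=3

[0,5] S   >
  [0,3] S/NP   >B
    [0,2] S/(NP/S)   >
      [0,1] "gave" : (S/(NP/S))/N
      [1,2] "near" : N
    [2,3] "ate" : (NP/S)/NP
  [3,5] NP   >
    [3,4] "which" : NP/PP
    [4,5] "quickly" : PP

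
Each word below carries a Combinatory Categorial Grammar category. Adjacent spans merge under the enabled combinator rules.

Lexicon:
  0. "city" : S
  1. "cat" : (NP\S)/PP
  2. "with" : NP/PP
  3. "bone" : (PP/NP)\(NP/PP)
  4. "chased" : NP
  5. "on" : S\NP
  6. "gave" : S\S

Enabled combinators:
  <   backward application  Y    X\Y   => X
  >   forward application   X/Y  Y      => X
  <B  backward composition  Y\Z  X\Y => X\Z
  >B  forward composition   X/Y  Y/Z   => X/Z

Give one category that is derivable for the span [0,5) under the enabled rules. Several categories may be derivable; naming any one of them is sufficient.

[0,7] S   <
  [0,5] NP   <
    [0,1] "city" : S
    [1,5] NP\S   >
      [1,2] "cat" : (NP\S)/PP
      [2,5] PP   >
        [2,4] PP/NP   <
          [2,3] "with" : NP/PP
          [3,4] "bone" : (PP/NP)\(NP/PP)
        [4,5] "chased" : NP
  [5,7] S\NP   <B
    [5,6] "on" : S\NP
    [6,7] "gave" : S\S

NP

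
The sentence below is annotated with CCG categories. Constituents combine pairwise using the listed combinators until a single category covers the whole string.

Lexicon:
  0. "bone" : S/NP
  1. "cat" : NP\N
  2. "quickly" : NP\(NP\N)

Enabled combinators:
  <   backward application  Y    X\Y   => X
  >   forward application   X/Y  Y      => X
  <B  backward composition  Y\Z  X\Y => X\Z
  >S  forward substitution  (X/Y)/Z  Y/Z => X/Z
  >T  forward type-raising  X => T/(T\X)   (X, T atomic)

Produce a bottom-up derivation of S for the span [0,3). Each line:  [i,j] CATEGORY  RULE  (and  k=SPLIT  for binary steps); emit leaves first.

[0,3] S   >
  [0,1] "bone" : S/NP
  [1,3] NP   <
    [1,2] "cat" : NP\N
    [2,3] "quickly" : NP\(NP\N)

[0,1] S/NP  lex  "bone"
[1,2] NP\N  lex  "cat"
[2,3] NP\(NP\N)  lex  "quickly"
[1,3] NP  <  k=2
[0,3] S  >  k=1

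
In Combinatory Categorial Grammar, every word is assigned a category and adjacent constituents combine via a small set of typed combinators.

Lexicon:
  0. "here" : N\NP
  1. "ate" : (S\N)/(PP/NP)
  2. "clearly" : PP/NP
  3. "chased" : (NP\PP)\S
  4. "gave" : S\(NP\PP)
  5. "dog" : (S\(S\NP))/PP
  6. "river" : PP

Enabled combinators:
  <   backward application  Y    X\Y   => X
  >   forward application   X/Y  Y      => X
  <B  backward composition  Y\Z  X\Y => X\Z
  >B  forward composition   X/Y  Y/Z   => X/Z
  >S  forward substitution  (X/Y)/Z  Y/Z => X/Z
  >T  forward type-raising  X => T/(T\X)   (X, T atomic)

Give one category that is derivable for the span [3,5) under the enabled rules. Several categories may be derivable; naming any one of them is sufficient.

S\S

[0,7] S   <
  [0,5] S\NP   <B
    [0,3] S\NP   <B
      [0,1] "here" : N\NP
      [1,3] S\N   >
        [1,2] "ate" : (S\N)/(PP/NP)
        [2,3] "clearly" : PP/NP
    [3,5] S\S   <B
      [3,4] "chased" : (NP\PP)\S
      [4,5] "gave" : S\(NP\PP)
  [5,7] S\(S\NP)   >
    [5,6] "dog" : (S\(S\NP))/PP
    [6,7] "river" : PP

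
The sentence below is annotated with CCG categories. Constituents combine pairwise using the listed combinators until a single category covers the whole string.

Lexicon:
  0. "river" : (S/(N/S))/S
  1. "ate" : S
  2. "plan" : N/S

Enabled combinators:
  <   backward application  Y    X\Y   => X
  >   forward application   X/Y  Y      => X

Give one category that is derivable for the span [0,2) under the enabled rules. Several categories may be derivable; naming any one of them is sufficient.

[0,3] S   >
  [0,2] S/(N/S)   >
    [0,1] "river" : (S/(N/S))/S
    [1,2] "ate" : S
  [2,3] "plan" : N/S

S/(N/S)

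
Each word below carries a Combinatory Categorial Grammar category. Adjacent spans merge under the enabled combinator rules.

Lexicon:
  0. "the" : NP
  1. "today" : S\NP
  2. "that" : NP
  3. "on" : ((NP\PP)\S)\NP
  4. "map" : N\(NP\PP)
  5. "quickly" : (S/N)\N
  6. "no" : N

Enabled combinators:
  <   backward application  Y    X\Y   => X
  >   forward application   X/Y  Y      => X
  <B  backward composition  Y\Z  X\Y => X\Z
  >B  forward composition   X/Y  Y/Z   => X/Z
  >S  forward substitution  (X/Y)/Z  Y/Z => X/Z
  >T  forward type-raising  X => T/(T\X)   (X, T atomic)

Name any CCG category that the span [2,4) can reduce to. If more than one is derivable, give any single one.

(NP\PP)\S

[0,7] S   >
  [0,6] S/N   <
    [0,5] N   <
      [0,2] S   <
        [0,1] "the" : NP
        [1,2] "today" : S\NP
      [2,5] N\S   <B
        [2,4] (NP\PP)\S   <
          [2,3] "that" : NP
          [3,4] "on" : ((NP\PP)\S)\NP
        [4,5] "map" : N\(NP\PP)
    [5,6] "quickly" : (S/N)\N
  [6,7] "no" : N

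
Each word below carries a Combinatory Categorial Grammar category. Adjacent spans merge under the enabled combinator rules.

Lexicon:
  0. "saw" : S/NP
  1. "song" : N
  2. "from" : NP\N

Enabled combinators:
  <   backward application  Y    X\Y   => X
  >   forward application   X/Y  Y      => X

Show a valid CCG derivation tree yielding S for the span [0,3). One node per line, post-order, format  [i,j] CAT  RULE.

[0,3] S   >
  [0,1] "saw" : S/NP
  [1,3] NP   <
    [1,2] "song" : N
    [2,3] "from" : NP\N

[0,1] S/NP  lex  "saw"
[1,2] N  lex  "song"
[2,3] NP\N  lex  "from"
[1,3] NP  <  k=2
[0,3] S  >  k=1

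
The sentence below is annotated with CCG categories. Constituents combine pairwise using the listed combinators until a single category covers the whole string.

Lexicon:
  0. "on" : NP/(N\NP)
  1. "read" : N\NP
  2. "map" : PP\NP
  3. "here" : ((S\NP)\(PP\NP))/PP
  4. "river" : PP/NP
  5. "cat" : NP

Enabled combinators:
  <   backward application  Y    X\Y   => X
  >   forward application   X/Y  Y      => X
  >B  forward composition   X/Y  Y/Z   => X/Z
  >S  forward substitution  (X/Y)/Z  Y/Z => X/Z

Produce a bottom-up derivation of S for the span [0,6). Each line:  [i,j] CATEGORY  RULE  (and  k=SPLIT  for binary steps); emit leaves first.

[0,6] S   <
  [0,2] NP   >
    [0,1] "on" : NP/(N\NP)
    [1,2] "read" : N\NP
  [2,6] S\NP   <
    [2,3] "map" : PP\NP
    [3,6] (S\NP)\(PP\NP)   >
      [3,4] "here" : ((S\NP)\(PP\NP))/PP
      [4,6] PP   >
        [4,5] "river" : PP/NP
        [5,6] "cat" : NP

[0,1] NP/(N\NP)  lex  "on"
[1,2] N\NP  lex  "read"
[0,2] NP  >  k=1
[2,3] PP\NP  lex  "map"
[3,4] ((S\NP)\(PP\NP))/PP  lex  "here"
[4,5] PP/NP  lex  "river"
[5,6] NP  lex  "cat"
[4,6] PP  >  k=5
[3,6] (S\NP)\(PP\NP)  >  k=4
[2,6] S\NP  <  k=3
[0,6] S  <  k=2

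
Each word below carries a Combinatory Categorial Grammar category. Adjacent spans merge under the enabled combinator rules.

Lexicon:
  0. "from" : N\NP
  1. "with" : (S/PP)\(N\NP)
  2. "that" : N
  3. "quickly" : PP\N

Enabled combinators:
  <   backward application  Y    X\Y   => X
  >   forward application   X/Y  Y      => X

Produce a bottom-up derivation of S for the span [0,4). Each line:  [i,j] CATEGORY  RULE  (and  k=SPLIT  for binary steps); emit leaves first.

[0,1] N\NP  lex  "from"
[1,2] (S/PP)\(N\NP)  lex  "with"
[0,2] S/PP  <  k=1
[2,3] N  lex  "that"
[3,4] PP\N  lex  "quickly"
[2,4] PP  <  k=3
[0,4] S  >  k=2

[0,4] S   >
  [0,2] S/PP   <
    [0,1] "from" : N\NP
    [1,2] "with" : (S/PP)\(N\NP)
  [2,4] PP   <
    [2,3] "that" : N
    [3,4] "quickly" : PP\N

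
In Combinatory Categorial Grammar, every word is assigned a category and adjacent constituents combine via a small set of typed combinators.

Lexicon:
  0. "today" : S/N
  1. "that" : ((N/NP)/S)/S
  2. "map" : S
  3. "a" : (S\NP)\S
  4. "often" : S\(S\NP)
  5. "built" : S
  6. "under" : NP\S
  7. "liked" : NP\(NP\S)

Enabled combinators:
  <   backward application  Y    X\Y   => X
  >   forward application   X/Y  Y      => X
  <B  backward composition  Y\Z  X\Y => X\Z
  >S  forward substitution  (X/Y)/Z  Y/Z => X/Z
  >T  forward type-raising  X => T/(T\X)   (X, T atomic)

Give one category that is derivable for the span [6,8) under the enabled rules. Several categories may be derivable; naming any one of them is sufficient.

NP

[0,8] S   >
  [0,1] "today" : S/N
  [1,8] N   >
    [1,6] N/NP   >
      [1,5] (N/NP)/S   >
        [1,2] "that" : ((N/NP)/S)/S
        [2,5] S   <
          [2,4] S\NP   <
            [2,3] "map" : S
            [3,4] "a" : (S\NP)\S
          [4,5] "often" : S\(S\NP)
      [5,6] "built" : S
    [6,8] NP   <
      [6,7] "under" : NP\S
      [7,8] "liked" : NP\(NP\S)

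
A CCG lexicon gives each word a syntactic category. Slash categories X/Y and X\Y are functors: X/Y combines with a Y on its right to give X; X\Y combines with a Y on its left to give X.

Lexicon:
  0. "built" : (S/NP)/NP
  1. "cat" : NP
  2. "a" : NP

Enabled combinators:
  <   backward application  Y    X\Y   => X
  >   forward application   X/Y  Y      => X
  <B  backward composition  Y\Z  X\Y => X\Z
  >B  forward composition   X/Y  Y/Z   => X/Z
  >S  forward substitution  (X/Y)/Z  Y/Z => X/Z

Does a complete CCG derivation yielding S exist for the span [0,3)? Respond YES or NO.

[0,3] S   >
  [0,2] S/NP   >
    [0,1] "built" : (S/NP)/NP
    [1,2] "cat" : NP
  [2,3] "a" : NP

YES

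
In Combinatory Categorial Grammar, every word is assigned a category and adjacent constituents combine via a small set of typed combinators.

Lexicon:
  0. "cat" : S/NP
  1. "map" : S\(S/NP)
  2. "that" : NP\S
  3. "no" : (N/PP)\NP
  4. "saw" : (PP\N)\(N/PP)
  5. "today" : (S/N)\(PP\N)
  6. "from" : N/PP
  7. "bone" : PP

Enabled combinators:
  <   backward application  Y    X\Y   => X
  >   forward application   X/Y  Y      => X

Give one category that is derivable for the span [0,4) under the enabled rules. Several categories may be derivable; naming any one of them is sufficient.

N/PP

[0,8] S   >
  [0,6] S/N   <
    [0,5] PP\N   <
      [0,4] N/PP   <
        [0,3] NP   <
          [0,2] S   <
            [0,1] "cat" : S/NP
            [1,2] "map" : S\(S/NP)
          [2,3] "that" : NP\S
        [3,4] "no" : (N/PP)\NP
      [4,5] "saw" : (PP\N)\(N/PP)
    [5,6] "today" : (S/N)\(PP\N)
  [6,8] N   >
    [6,7] "from" : N/PP
    [7,8] "bone" : PP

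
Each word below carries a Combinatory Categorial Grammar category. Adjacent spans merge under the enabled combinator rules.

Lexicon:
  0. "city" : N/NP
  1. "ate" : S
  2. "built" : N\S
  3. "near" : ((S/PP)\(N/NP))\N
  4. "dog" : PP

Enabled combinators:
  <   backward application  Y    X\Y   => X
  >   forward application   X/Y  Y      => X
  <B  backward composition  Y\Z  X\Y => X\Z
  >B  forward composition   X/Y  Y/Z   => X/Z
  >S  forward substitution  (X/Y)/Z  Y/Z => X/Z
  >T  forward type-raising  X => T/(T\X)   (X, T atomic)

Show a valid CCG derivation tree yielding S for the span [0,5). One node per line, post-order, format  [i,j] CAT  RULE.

[0,1] N/NP  lex  "city"
[1,2] S  lex  "ate"
[1,2] N/(N\S)  >T
[2,3] N\S  lex  "built"
[1,3] N  >  k=2
[3,4] ((S/PP)\(N/NP))\N  lex  "near"
[1,4] (S/PP)\(N/NP)  <  k=3
[0,4] S/PP  <  k=1
[4,5] PP  lex  "dog"
[0,5] S  >  k=4

[0,5] S   >
  [0,4] S/PP   <
    [0,1] "city" : N/NP
    [1,4] (S/PP)\(N/NP)   <
      [1,3] N   >
        [1,2] N/(N\S)   >T
          [1,2] "ate" : S
        [2,3] "built" : N\S
      [3,4] "near" : ((S/PP)\(N/NP))\N
  [4,5] "dog" : PP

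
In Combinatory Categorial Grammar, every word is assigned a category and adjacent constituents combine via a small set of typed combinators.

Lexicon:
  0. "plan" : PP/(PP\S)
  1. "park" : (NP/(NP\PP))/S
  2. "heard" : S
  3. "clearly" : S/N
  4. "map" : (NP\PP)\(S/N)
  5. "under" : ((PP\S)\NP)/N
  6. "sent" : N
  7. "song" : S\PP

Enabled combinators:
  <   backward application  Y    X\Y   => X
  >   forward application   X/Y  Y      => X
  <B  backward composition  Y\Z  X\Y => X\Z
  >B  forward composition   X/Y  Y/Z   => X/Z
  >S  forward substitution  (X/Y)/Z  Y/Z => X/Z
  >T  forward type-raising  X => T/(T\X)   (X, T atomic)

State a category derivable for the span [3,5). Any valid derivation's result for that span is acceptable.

NP\PP

[0,8] S   <
  [0,7] PP   >
    [0,1] "plan" : PP/(PP\S)
    [1,7] PP\S   <
      [1,5] NP   >
        [1,3] NP/(NP\PP)   >
          [1,2] "park" : (NP/(NP\PP))/S
          [2,3] "heard" : S
        [3,5] NP\PP   <
          [3,4] "clearly" : S/N
          [4,5] "map" : (NP\PP)\(S/N)
      [5,7] (PP\S)\NP   >
        [5,6] "under" : ((PP\S)\NP)/N
        [6,7] "sent" : N
  [7,8] "song" : S\PP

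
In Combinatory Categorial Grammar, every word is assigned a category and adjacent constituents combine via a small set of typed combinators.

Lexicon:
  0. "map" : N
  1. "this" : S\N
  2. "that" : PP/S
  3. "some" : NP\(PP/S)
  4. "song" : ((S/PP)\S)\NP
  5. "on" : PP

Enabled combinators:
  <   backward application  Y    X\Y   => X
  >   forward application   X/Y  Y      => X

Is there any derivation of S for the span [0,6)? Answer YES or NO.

YES

[0,6] S   >
  [0,5] S/PP   <
    [0,2] S   <
      [0,1] "map" : N
      [1,2] "this" : S\N
    [2,5] (S/PP)\S   <
      [2,4] NP   <
        [2,3] "that" : PP/S
        [3,4] "some" : NP\(PP/S)
      [4,5] "song" : ((S/PP)\S)\NP
  [5,6] "on" : PP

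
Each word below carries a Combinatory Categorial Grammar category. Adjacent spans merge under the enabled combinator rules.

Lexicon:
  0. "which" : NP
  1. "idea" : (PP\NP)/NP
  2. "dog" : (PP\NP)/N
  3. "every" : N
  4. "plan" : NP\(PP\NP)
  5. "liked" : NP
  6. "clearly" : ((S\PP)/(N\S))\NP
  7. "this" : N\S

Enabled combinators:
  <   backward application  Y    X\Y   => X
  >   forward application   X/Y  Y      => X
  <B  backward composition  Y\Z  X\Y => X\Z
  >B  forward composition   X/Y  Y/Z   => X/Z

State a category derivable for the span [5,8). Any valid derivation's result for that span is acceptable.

[0,8] S   <
  [0,5] PP   <
    [0,1] "which" : NP
    [1,5] PP\NP   >
      [1,2] "idea" : (PP\NP)/NP
      [2,5] NP   <
        [2,4] PP\NP   >
          [2,3] "dog" : (PP\NP)/N
          [3,4] "every" : N
        [4,5] "plan" : NP\(PP\NP)
  [5,8] S\PP   >
    [5,7] (S\PP)/(N\S)   <
      [5,6] "liked" : NP
      [6,7] "clearly" : ((S\PP)/(N\S))\NP
    [7,8] "this" : N\S

S\PP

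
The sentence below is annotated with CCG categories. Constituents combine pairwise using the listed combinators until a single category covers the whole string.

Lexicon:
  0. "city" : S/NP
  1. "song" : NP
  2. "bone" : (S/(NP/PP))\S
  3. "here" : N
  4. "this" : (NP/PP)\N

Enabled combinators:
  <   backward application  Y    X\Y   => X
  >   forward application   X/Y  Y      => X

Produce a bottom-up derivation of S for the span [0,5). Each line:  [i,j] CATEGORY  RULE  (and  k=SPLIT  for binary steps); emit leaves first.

[0,1] S/NP  lex  "city"
[1,2] NP  lex  "song"
[0,2] S  >  k=1
[2,3] (S/(NP/PP))\S  lex  "bone"
[0,3] S/(NP/PP)  <  k=2
[3,4] N  lex  "here"
[4,5] (NP/PP)\N  lex  "this"
[3,5] NP/PP  <  k=4
[0,5] S  >  k=3

[0,5] S   >
  [0,3] S/(NP/PP)   <
    [0,2] S   >
      [0,1] "city" : S/NP
      [1,2] "song" : NP
    [2,3] "bone" : (S/(NP/PP))\S
  [3,5] NP/PP   <
    [3,4] "here" : N
    [4,5] "this" : (NP/PP)\N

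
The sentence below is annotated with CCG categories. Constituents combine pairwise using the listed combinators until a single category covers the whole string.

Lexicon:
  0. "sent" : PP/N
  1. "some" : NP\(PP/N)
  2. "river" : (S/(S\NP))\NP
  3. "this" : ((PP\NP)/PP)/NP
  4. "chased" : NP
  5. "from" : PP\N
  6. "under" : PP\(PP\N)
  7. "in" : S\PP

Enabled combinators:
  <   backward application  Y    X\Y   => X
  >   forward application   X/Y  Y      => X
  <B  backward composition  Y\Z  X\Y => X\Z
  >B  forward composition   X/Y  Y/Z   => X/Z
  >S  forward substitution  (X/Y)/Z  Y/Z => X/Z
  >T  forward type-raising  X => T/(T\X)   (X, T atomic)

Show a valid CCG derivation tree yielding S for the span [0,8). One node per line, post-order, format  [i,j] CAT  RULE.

[0,1] PP/N  lex  "sent"
[1,2] NP\(PP/N)  lex  "some"
[0,2] NP  <  k=1
[2,3] (S/(S\NP))\NP  lex  "river"
[0,3] S/(S\NP)  <  k=2
[3,4] ((PP\NP)/PP)/NP  lex  "this"
[4,5] NP  lex  "chased"
[3,5] (PP\NP)/PP  >  k=4
[5,6] PP\N  lex  "from"
[6,7] PP\(PP\N)  lex  "under"
[5,7] PP  <  k=6
[3,7] PP\NP  >  k=5
[7,8] S\PP  lex  "in"
[3,8] S\NP  <B  k=7
[0,8] S  >  k=3

[0,8] S   >
  [0,3] S/(S\NP)   <
    [0,2] NP   <
      [0,1] "sent" : PP/N
      [1,2] "some" : NP\(PP/N)
    [2,3] "river" : (S/(S\NP))\NP
  [3,8] S\NP   <B
    [3,7] PP\NP   >
      [3,5] (PP\NP)/PP   >
        [3,4] "this" : ((PP\NP)/PP)/NP
        [4,5] "chased" : NP
      [5,7] PP   <
        [5,6] "from" : PP\N
        [6,7] "under" : PP\(PP\N)
    [7,8] "in" : S\PP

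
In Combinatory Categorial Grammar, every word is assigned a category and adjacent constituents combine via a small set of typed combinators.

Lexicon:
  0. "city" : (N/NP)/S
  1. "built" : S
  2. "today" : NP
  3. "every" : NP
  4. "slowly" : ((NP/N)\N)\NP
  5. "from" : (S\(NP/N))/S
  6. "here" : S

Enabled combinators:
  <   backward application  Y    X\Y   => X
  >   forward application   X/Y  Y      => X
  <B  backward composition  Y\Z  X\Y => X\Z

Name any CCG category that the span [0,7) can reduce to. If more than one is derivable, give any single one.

S

[0,7] S   <
  [0,5] NP/N   <
    [0,3] N   >
      [0,2] N/NP   >
        [0,1] "city" : (N/NP)/S
        [1,2] "built" : S
      [2,3] "today" : NP
    [3,5] (NP/N)\N   <
      [3,4] "every" : NP
      [4,5] "slowly" : ((NP/N)\N)\NP
  [5,7] S\(NP/N)   >
    [5,6] "from" : (S\(NP/N))/S
    [6,7] "here" : S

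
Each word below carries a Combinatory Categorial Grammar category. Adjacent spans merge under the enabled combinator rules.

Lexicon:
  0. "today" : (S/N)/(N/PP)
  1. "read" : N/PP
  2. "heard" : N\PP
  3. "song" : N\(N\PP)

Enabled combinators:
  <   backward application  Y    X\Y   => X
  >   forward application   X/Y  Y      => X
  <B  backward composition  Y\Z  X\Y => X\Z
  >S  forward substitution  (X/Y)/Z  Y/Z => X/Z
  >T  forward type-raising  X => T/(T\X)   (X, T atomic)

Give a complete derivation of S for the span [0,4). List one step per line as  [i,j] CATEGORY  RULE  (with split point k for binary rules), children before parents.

[0,1] (S/N)/(N/PP)  lex  "today"
[1,2] N/PP  lex  "read"
[0,2] S/N  >  k=1
[2,3] N\PP  lex  "heard"
[3,4] N\(N\PP)  lex  "song"
[2,4] N  <  k=3
[0,4] S  >  k=2

[0,4] S   >
  [0,2] S/N   >
    [0,1] "today" : (S/N)/(N/PP)
    [1,2] "read" : N/PP
  [2,4] N   <
    [2,3] "heard" : N\PP
    [3,4] "song" : N\(N\PP)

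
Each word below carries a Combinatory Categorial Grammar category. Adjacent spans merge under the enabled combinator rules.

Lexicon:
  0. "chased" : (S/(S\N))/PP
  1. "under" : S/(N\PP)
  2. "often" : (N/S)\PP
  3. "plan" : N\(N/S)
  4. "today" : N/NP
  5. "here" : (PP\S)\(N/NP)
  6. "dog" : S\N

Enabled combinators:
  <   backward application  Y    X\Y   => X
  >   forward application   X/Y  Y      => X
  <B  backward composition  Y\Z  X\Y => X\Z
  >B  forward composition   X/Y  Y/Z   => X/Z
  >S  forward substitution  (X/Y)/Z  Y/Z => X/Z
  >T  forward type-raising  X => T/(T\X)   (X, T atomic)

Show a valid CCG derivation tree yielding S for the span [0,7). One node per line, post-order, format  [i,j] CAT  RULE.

[0,1] (S/(S\N))/PP  lex  "chased"
[1,2] S/(N\PP)  lex  "under"
[2,3] (N/S)\PP  lex  "often"
[3,4] N\(N/S)  lex  "plan"
[2,4] N\PP  <B  k=3
[1,4] S  >  k=2
[4,5] N/NP  lex  "today"
[5,6] (PP\S)\(N/NP)  lex  "here"
[4,6] PP\S  <  k=5
[1,6] PP  <  k=4
[0,6] S/(S\N)  >  k=1
[6,7] S\N  lex  "dog"
[0,7] S  >  k=6

[0,7] S   >
  [0,6] S/(S\N)   >
    [0,1] "chased" : (S/(S\N))/PP
    [1,6] PP   <
      [1,4] S   >
        [1,2] "under" : S/(N\PP)
        [2,4] N\PP   <B
          [2,3] "often" : (N/S)\PP
          [3,4] "plan" : N\(N/S)
      [4,6] PP\S   <
        [4,5] "today" : N/NP
        [5,6] "here" : (PP\S)\(N/NP)
  [6,7] "dog" : S\N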